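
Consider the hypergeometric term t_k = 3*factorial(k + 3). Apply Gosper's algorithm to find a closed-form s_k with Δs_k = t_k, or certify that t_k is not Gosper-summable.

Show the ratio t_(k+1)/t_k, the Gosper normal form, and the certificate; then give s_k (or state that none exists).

t_(k+1)/t_k = k + 4.
Take A(k)=k + 4, B(k)=1, C(k)=1.
Set up (k + 4)·f(k+1) − (1)·f(k) − (1) = 0.
d = -1 from the (1,0,0) case.
d = -1 < 0 ⇒ no nonzero polynomial f; not summable.

no hypergeometric antidifference exists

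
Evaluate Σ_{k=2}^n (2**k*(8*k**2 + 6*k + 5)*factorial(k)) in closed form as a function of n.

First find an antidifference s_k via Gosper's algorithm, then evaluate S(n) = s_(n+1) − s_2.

S(n) = 8*2**n*n**2*factorial(n) + 10*2**n*n*factorial(n) + 2*2**n*factorial(n) - 40

t_(k+1)/t_k = 2*(8*k**3 + 30*k**2 + 41*k + 19)/(8*k**2 + 6*k + 5).
So A=2*k + 2 and B=1, with C=k**2 + 3*k/4 + 5/8.
Set up (2*k + 2)·f(k+1) − (1)·f(k) − (k**2 + 3*k/4 + 5/8) = 0.
d = 1 from the (1,0,2) case.
A polynomial solution: f(k) = (4*k - 3)/8.
Get s_k = R·t_k = 2**k*(4*k - 3)*factorial(k) with R(k) = B(k−1)f(k)/C(k) = (4*k - 3)/(8*k**2 + 6*k + 5).
Check: Δs_k = 2**k*(8*k**2 + 6*k + 5)*factorial(k). ✓
s_(n+1) = 2**(n + 1)*(4*n + 1)*factorial(n + 1) and s_(2) = 40, so S(n) = 8*2**n*n**2*factorial(n) + 10*2**n*n*factorial(n) + 2*2**n*factorial(n) - 40.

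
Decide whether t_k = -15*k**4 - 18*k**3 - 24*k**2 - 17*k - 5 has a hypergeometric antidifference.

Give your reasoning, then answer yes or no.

Ratio r(k) = (15*k**4 + 78*k**3 + 168*k**2 + 179*k + 79)/(15*k**4 + 18*k**3 + 24*k**2 + 17*k + 5).
Take A(k)=1, B(k)=1, C(k)=k**4 + 6*k**3/5 + 8*k**2/5 + 17*k/15 + 1/3.
f must satisfy (1)·f(k+1) − (1)·f(k) = k**4 + 6*k**3/5 + 8*k**2/5 + 17*k/15 + 1/3.
deg f ≤ 5 (via 0,0,4).
Solve for f: f(k) = k**2*(3*k**3 - 3*k**2 + 4*k + 1)/15 (degree 5 ≤ 5).
Get s_k = R·t_k = k**2*(-3*k**3 + 3*k**2 - 4*k - 1) with R(k) = B(k−1)f(k)/C(k) = k**2*(3*k**3 - 3*k**2 + 4*k + 1)/(15*k**4 + 18*k**3 + 24*k**2 + 17*k + 5).
Verify: -15*k**4 - 18*k**3 - 24*k**2 - 17*k - 5 matches t_k.

Yes. s_k = k**2*(-3*k**3 + 3*k**2 - 4*k - 1).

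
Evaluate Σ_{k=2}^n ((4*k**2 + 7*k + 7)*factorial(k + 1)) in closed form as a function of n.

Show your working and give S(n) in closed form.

S(n) = 4*n*factorial(n + 2) + 3*factorial(n + 2) - 42

r(k) = (k + 2)*(7*k + 4*(k + 1)**2 + 14)/(4*k**2 + 7*k + 7) after simplifying.
Normal form (A,B,C) = (k + 2, 1, k**2 + 7*k/4 + 7/4).
f must satisfy (k + 2)·f(k+1) − (1)·f(k) = k**2 + 7*k/4 + 7/4.
d = 1 from the (1,0,2) case.
Solving with deg f ≤ 1: f(k) = (4*k - 1)/4.
Then R = B(k−1)f/C = (4*k - 1)/(4*k**2 + 7*k + 7), so s_k = R(k)·t_k = (4*k - 1)*factorial(k + 1).
Verify: (4*k**2 + 7*k + 7)*factorial(k + 1) matches t_k.
Σ_(k=2)^n t_k = s_(n+1) − s_(2) = ((4*n + 3)*factorial(n + 2)) − (42), i.e. 4*n*factorial(n + 2) + 3*factorial(n + 2) - 42.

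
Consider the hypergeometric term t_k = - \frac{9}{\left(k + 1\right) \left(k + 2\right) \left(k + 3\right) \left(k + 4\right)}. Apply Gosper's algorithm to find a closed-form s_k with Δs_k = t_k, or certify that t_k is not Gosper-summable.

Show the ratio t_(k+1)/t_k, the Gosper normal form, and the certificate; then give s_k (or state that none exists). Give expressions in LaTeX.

s_k = \frac{k \left(- k^{2} - 6 k - 11\right)}{2 \left(k + 1\right) \left(k + 2\right) \left(k + 3\right)}

Ratio r(k) = (k + 1)/(k + 5).
Gosper form: A/B · C(k+1)/C(k) with A=k + 1, B=k + 5, C=1.
f must satisfy (k + 1)·f(k+1) − (k + 4)·f(k) = 1.
deg f ≤ 3 (via 1,1,0).
Match coefficients ⇒ f(k) = k*(k**2 + 6*k + 11)/18.
Get s_k = R·t_k = k*(-k**2 - 6*k - 11)/(2*(k + 1)*(k + 2)*(k + 3)) with R(k) = B(k−1)f(k)/C(k) = k*(k + 4)*(k**2 + 6*k + 11)/18.
Δs = -9/(k**4 + 10*k**3 + 35*k**2 + 50*k + 24), as required.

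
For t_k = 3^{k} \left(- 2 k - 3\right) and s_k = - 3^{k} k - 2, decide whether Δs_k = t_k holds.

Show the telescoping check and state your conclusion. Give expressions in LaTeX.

s_(k+1) = -3*3**k*(k + 1) - 2
s_(k+1) − s_k = 3**k*(-2*k - 3)
(s_(k+1) − s_k) − t_k = 0

valid (s_(k+1) − s_k reduces to t_k)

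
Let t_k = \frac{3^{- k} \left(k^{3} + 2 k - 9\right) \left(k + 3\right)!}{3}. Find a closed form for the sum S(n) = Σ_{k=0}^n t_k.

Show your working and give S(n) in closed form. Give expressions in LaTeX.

r(k) = (k + 4)*(2*k + (k + 1)**3 - 7)/(3*(k**3 + 2*k - 9)) after simplifying.
Normal form (A,B,C) = (k/3 + 4/3, 1, k**3 + 2*k - 9).
Set up (k/3 + 4/3)·f(k+1) − (1)·f(k) − (k**3 + 2*k - 9) = 0.
From deg A=1, deg B=0, deg C=3: d=2.
Solve for f: f(k) = 3*(k**2 - 3*k - 1) (degree 2 ≤ 2).
So s_k = (B(k−1)f/C)·t_k = (3*(k**2 - 3*k - 1)/(k**3 + 2*k - 9))·t_k = (k**2 - 3*k - 1)*factorial(k + 3)/3**k.
Verify: (k**3 + 2*k - 9)*factorial(k + 3)/(3*3**k) matches t_k.
Telescope: S(n) = s_(n+1) − s_(0) = 3**(-n - 1)*(n**2 - n - 3)*factorial(n + 4) − (-6) = 6 + n**2*factorial(n + 4)/(3*3**n) - n*factorial(n + 4)/(3*3**n) - factorial(n + 4)/3**n.

S(n) = 6 + \frac{3^{- n} n^{2} \left(n + 4\right)!}{3} - \frac{3^{- n} n \left(n + 4\right)!}{3} - 3^{- n} \left(n + 4\right)!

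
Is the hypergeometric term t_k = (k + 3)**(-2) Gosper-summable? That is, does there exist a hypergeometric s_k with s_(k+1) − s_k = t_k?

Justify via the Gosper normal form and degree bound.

t_(k+1)/t_k = (k + 3)**2/(k + 4)**2.
Factor: A=k**2 + 6*k + 9; B=k**2 + 8*k + 16; C=1.
Set up (k**2 + 6*k + 9)·f(k+1) − (k**2 + 6*k + 9)·f(k) − (1) = 0.
d = 0 from the (2,2,0) case.
f = c0 ⇒ A·f(k+1) − B(k−1)·f(k) − C = -1. The system {-1 = 0} is inconsistent; no antidifference.

No. Not Gosper-summable.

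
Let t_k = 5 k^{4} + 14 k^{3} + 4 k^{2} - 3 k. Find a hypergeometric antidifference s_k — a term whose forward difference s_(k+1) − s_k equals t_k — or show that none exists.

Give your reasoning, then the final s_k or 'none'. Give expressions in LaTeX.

s_k = k \left(k^{4} + k^{3} - 4 k^{2} + 2\right)

Ratio r(k) = (5*k**4 + 34*k**3 + 76*k**2 + 67*k + 20)/(k*(5*k**3 + 14*k**2 + 4*k - 3)).
A = 1, B = 1, C = k**4 + 14*k**3/5 + 4*k**2/5 - 3*k/5.
f must satisfy (1)·f(k+1) − (1)·f(k) = k**4 + 14*k**3/5 + 4*k**2/5 - 3*k/5.
Bound: deg f ≤ 5.
Coefficient equations give f(k) = k*(k - 1)*(k**3 + 2*k**2 - 2*k - 2)/5.
Certificate R = B(k−1)f/C = (k - 1)*(k**3 + 2*k**2 - 2*k - 2)/(5*k**3 + 14*k**2 + 4*k - 3) gives s_k = k*(k**4 + k**3 - 4*k**2 + 2).
s_(k+1) − s_k = k*(5*k**3 + 14*k**2 + 4*k - 3) = t_k.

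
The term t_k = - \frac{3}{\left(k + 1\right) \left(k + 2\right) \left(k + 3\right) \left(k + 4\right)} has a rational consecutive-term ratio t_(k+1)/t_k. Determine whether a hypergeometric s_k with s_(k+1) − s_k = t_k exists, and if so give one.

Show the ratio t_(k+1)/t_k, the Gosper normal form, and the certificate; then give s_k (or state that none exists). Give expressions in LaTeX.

t_(k+1)/t_k = (k + 1)/(k + 5).
Factor: A=k + 1; B=k + 5; C=1.
Solve (k + 1)·f(k+1) − (k + 4)·f(k) = 1.
From deg A=1, deg B=1, deg C=0: d=3.
Solve for f: f(k) = k*(k**2 + 6*k + 11)/18 (degree 3 ≤ 3).
Then R = B(k−1)f/C = k*(k + 4)*(k**2 + 6*k + 11)/18, so s_k = R(k)·t_k = k*(-k**2 - 6*k - 11)/(6*(k + 1)*(k + 2)*(k + 3)).
Verify: -3/(k**4 + 10*k**3 + 35*k**2 + 50*k + 24) matches t_k.

s_k = \frac{k \left(- k^{2} - 6 k - 11\right)}{6 \left(k + 1\right) \left(k + 2\right) \left(k + 3\right)}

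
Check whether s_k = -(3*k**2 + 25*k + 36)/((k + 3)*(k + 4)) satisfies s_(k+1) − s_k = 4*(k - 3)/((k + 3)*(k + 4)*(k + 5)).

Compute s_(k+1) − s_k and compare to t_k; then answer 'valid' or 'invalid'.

s_(k+1) = (-25*k - 3*(k + 1)**2 - 61)/((k + 4)*(k + 5))
s_(k+1) − s_k = 4*(k - 3)/(k**3 + 12*k**2 + 47*k + 60)
(s_(k+1) − s_k) − t_k = 0

Valid — Δs_k = t_k.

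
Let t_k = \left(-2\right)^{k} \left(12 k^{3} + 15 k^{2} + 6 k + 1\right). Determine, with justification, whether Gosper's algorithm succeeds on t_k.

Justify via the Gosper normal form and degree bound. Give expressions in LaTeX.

Compute t_(k+1)/t_k: get 2*(-12*k**3 - 51*k**2 - 72*k - 34)/(12*k**3 + 15*k**2 + 6*k + 1).
Gosper form: A/B · C(k+1)/C(k) with A=-2, B=1, C=k**3 + 5*k**2/4 + k/2 + 1/12.
Set up (-2)·f(k+1) − (1)·f(k) − (k**3 + 5*k**2/4 + k/2 + 1/12) = 0.
Bound: deg f ≤ 3.
Coefficient equations give f(k) = -(k - 1)*(4*k**2 + k - 1)/12.
Certificate R = B(k−1)f/C = -(k - 1)*(4*k**2 + k - 1)/(12*k**3 + 15*k**2 + 6*k + 1) gives s_k = (-2)**k*(-4*k**3 + 3*k**2 + 2*k - 1).
Δs = (-2)**k*(12*k**3 + 15*k**2 + 6*k + 1), as required.

Yes. s_k = \left(-2\right)^{k} \left(- 4 k^{3} + 3 k^{2} + 2 k - 1\right).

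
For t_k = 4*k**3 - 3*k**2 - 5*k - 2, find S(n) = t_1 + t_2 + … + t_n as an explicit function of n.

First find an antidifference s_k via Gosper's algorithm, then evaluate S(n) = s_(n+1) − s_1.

S(n) = n*(n**3 + n**2 - 3*n - 5)

Compute t_(k+1)/t_k: get (4*k**3 + 9*k**2 + k - 6)/(4*k**3 - 3*k**2 - 5*k - 2).
A = 1, B = 1, C = k**3 - 3*k**2/4 - 5*k/4 - 1/2.
f must satisfy (1)·f(k+1) − (1)·f(k) = k**3 - 3*k**2/4 - 5*k/4 - 1/2.
deg f ≤ 4 (via 0,0,3).
Solve for f: f(k) = k**3*(k - 3)/4 (degree 4 ≤ 4).
So s_k = (B(k−1)f/C)·t_k = (k**3*(k - 3)/(4*k**3 - 3*k**2 - 5*k - 2))·t_k = k**3*(k - 3).
s_(k+1) − s_k = k**3*(3 - k) + (k - 2)*(k + 1)**3 = t_k.
Telescope: S(n) = s_(n+1) − s_(1) = n**4 + n**3 - 3*n**2 - 5*n - 2 − (-2) = n*(n**3 + n**2 - 3*n - 5).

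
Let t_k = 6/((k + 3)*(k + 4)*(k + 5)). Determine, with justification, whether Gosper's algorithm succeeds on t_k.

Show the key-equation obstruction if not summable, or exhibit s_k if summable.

The ratio is (k + 3)/(k + 6).
Gosper form: A/B · C(k+1)/C(k) with A=k + 3, B=k + 6, C=1.
Set up (k + 3)·f(k+1) − (k + 5)·f(k) − (1) = 0.
From deg A=1, deg B=1, deg C=0: d=2.
Solving with deg f ≤ 2: f(k) = k*(k + 7)/24.
So s_k = (B(k−1)f/C)·t_k = (k*(k + 5)*(k + 7)/24)·t_k = k*(k + 7)/(4*(k + 3)*(k + 4)).
s_(k+1) − s_k = 6/(k**3 + 12*k**2 + 47*k + 60) = t_k.

Yes. s_k = k*(k + 7)/(4*(k + 3)*(k + 4)).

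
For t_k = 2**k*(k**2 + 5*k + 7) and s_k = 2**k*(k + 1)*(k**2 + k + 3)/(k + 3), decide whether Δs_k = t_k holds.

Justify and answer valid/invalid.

s_(k+1) = 2**(k + 1)*(k + 2)*(k + (k + 1)**2 + 4)/(k + 4)
s_(k+1) − s_k = 2**k*(k**4 + 10*k**3 + 40*k**2 + 67*k + 48)/(k**2 + 7*k + 12)
(s_(k+1) − s_k) − t_k = 2**(k + 1)*(-k**3 - 7*k**2 - 21*k - 18)/(k**2 + 7*k + 12)

Invalid: residual 2**(k + 1)*(-k**3 - 7*k**2 - 21*k - 18)/(k**2 + 7*k + 12) ≠ 0.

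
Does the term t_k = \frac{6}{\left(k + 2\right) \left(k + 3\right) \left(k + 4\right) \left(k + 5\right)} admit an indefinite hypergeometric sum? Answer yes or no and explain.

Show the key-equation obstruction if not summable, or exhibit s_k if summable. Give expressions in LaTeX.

Ratio r(k) = (k + 2)/(k + 6).
So A=k + 2 and B=k + 6, with C=1.
Solve (k + 2)·f(k+1) − (k + 5)·f(k) = 1.
deg f ≤ 3 (via 1,1,0).
A polynomial solution: f(k) = k*(k**2 + 9*k + 26)/72.
Get s_k = R·t_k = k*(k**2 + 9*k + 26)/(12*(k + 2)*(k + 3)*(k + 4)) with R(k) = B(k−1)f(k)/C(k) = k*(k + 5)*(k**2 + 9*k + 26)/72.
Δs = 6/(k**4 + 14*k**3 + 71*k**2 + 154*k + 120), as required.

Yes. s_k = \frac{k \left(k^{2} + 9 k + 26\right)}{12 \left(k + 2\right) \left(k + 3\right) \left(k + 4\right)}.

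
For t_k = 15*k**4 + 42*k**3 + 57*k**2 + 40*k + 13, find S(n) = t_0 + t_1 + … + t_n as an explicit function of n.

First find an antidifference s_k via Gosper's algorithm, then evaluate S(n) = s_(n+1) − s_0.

The ratio is (15*k**4 + 102*k**3 + 273*k**2 + 340*k + 167)/(15*k**4 + 42*k**3 + 57*k**2 + 40*k + 13).
So A=1 and B=1, with C=k**4 + 14*k**3/5 + 19*k**2/5 + 8*k/3 + 13/15.
Set up (1)·f(k+1) − (1)·f(k) − (k**4 + 14*k**3/5 + 19*k**2/5 + 8*k/3 + 13/15) = 0.
Bound: deg f ≤ 5.
Solving with deg f ≤ 5: f(k) = k*(3*k**4 + 3*k**3 + 3*k**2 + 2*k + 2)/15.
R(k) = B(k−1)·f(k)/C(k) = k*(3*k**4 + 3*k**3 + 3*k**2 + 2*k + 2)/(15*k**4 + 42*k**3 + 57*k**2 + 40*k + 13); s_k = R·t_k = k*(3*k**4 + 3*k**3 + 3*k**2 + 2*k + 2).
Check: Δs_k = 15*k**4 + 42*k**3 + 57*k**2 + 40*k + 13. ✓
Σ_(k=0)^n t_k = s_(n+1) − s_(0) = (3*n**5 + 18*n**4 + 45*n**3 + 59*n**2 + 42*n + 13) − (0), i.e. 3*n**5 + 18*n**4 + 45*n**3 + 59*n**2 + 42*n + 13.

S(n) = 3*n**5 + 18*n**4 + 45*n**3 + 59*n**2 + 42*n + 13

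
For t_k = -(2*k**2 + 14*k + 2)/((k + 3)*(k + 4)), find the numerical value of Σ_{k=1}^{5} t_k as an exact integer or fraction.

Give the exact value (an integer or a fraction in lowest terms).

Step 1: r(k) = (k + 3)*(7*k + (k + 1)**2 + 8)/((k + 5)*(k**2 + 7*k + 1)).
Take A(k)=k + 3, B(k)=k + 5, C(k)=k**2 + 7*k + 1.
f must satisfy (k + 3)·f(k+1) − (k + 4)·f(k) = k**2 + 7*k + 1.
Bound: deg f ≤ 2.
A polynomial solution: f(k) = k*(3*k - 2)/3.
Certificate R = B(k−1)f/C = k*(k + 4)*(3*k - 2)/(3*(k**2 + 7*k + 1)) gives s_k = 2*k*(2 - 3*k)/(3*(k + 3)).
Δs = 2*(-k**2 - 7*k - 1)/(k**2 + 7*k + 12), as required.
Evaluate s at k=6 and k=1: -64/9 and -1/6; difference -125/18.

Σ = -125/18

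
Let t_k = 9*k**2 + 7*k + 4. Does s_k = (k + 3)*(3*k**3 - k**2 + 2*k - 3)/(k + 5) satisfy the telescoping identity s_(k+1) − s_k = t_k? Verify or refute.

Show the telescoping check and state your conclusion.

s_(k+1) = (k + 4)*(2*k + 3*(k + 1)**3 - (k + 1)**2 - 1)/(k + 6)
s_(k+1) − s_k = (9*k**4 + 94*k**3 + 245*k**2 + 180*k + 74)/(k**2 + 11*k + 30)
(s_(k+1) − s_k) − t_k = 2*(-6*k**3 - 53*k**2 - 37*k - 23)/(k**2 + 11*k + 30)

Invalid: residual 2*(-6*k**3 - 53*k**2 - 37*k - 23)/(k**2 + 11*k + 30) ≠ 0.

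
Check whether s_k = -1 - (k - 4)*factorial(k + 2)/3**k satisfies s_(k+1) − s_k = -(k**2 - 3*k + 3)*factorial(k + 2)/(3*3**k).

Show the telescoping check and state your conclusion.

s_(k+1) = -3**(-k - 1)*(k - 3)*factorial(k + 3) - 1
s_(k+1) − s_k = -(k**2 - 3*k + 3)*factorial(k + 2)/(3*3**k)
(s_(k+1) − s_k) − t_k = 0

valid; difference matches t_k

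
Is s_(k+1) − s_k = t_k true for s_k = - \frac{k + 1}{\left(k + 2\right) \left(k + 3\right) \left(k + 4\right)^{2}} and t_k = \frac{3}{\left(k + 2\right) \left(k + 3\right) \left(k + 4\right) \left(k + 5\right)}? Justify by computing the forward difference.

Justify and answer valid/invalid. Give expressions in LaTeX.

Invalid: residual \frac{3 \left(- 4 k - 17\right)}{k^{6} + 23 k^{5} + 217 k^{4} + 1073 k^{3} + 2926 k^{2} + 4160 k + 2400} ≠ 0.

s_(k+1) = (-k - 2)/((k + 3)*(k + 4)*(k + 5)**2)
s_(k+1) − s_k = 3*(k**2 + 5*k + 3)/(k**6 + 23*k**5 + 217*k**4 + 1073*k**3 + 2926*k**2 + 4160*k + 2400)
(s_(k+1) − s_k) − t_k = 3*(-4*k - 17)/(k**6 + 23*k**5 + 217*k**4 + 1073*k**3 + 2926*k**2 + 4160*k + 2400)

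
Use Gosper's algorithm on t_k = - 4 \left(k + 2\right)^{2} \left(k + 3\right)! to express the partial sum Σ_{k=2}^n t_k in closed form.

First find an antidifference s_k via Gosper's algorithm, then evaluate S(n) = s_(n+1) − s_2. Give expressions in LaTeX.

S(n) = - 4 n \left(n + 4\right)! - 4 \left(n + 4\right)! + 960

Compute t_(k+1)/t_k: get (k + 3)**2*(k + 4)/(k + 2)**2.
Normal form (A,B,C) = (k + 4, 1, k**2 + 4*k + 4).
Key eq: (k + 4)·f(k+1) = (1)·f(k) + (k**2 + 4*k + 4).
Bound: deg f ≤ 1.
Solving with deg f ≤ 1: f(k) = k.
Certificate R = B(k−1)f/C = k/(k + 2)**2 gives s_k = -4*k*factorial(k + 3).
Δs = -4*(k + 2)**2*factorial(k + 3), as required.
Telescope: S(n) = s_(n+1) − s_(2) = -4*(n + 1)*factorial(n + 4) − (-960) = -4*n*factorial(n + 4) - 4*factorial(n + 4) + 960.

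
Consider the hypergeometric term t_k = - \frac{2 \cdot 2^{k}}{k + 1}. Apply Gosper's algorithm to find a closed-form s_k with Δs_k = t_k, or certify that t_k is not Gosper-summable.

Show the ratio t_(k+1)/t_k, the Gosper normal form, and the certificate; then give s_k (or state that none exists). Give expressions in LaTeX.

none (Gosper's algorithm certifies no s_k)

Step 1: r(k) = 2*(k + 1)/(k + 2).
Gosper form: A/B · C(k+1)/C(k) with A=2*k + 2, B=k + 2, C=1.
Solve (2*k + 2)·f(k+1) − (k + 1)·f(k) = 1.
d = -1 from the (1,1,0) case.
Negative degree bound (-1): no f exists, t_k not Gosper-summable.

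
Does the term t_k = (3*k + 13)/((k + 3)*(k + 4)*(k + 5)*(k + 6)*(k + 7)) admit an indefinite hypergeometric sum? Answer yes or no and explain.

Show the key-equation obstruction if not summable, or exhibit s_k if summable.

Yes. s_k = k*(k**2 + 14*k + 63)/(90*(k**3 + 14*k**2 + 63*k + 90)).

The ratio is (k + 3)*(3*k + 16)/((k + 8)*(3*k + 13)).
A = k + 3, B = k + 8, C = k + 13/3.
Solve (k + 3)·f(k+1) − (k + 7)·f(k) = k + 13/3.
From deg A=1, deg B=1, deg C=1: d=4.
A polynomial solution: f(k) = k*(k + 4)*(k**2 + 14*k + 63)/270.
So s_k = (B(k−1)f/C)·t_k = (k*(k + 4)*(k + 7)*(k**2 + 14*k + 63)/(90*(3*k + 13)))·t_k = k*(k**2 + 14*k + 63)/(90*(k**3 + 14*k**2 + 63*k + 90)).
Verify: (3*k + 13)/(k**5 + 25*k**4 + 245*k**3 + 1175*k**2 + 2754*k + 2520) matches t_k.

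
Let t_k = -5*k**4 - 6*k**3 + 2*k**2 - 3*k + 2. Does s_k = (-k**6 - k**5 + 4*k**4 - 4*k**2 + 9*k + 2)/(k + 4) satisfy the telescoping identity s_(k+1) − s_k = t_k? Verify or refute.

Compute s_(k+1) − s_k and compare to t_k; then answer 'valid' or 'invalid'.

Invalid: residual 2*(4*k**5 + 27*k**4 + 24*k**3 - 9*k**2 + 14*k - 7)/(k**2 + 9*k + 20) ≠ 0.

s_(k+1) = (9*k - (k + 1)**6 - (k + 1)**5 + 4*(k + 1)**4 - 4*(k + 1)**2 + 11)/(k + 5)
s_(k+1) − s_k = (-5*k**6 - 43*k**5 - 98*k**4 - 57*k**3 - 3*k**2 - 14*k + 26)/(k**2 + 9*k + 20)
(s_(k+1) − s_k) − t_k = 2*(4*k**5 + 27*k**4 + 24*k**3 - 9*k**2 + 14*k - 7)/(k**2 + 9*k + 20)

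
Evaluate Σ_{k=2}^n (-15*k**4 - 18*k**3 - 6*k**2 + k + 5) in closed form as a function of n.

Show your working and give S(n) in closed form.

S(n) = -3*n**5 - 12*n**4 - 16*n**3 - 7*n**2 + 5*n + 33

Step 1: r(k) = (15*k**4 + 78*k**3 + 150*k**2 + 125*k + 33)/(15*k**4 + 18*k**3 + 6*k**2 - k - 5).
Take A(k)=1, B(k)=1, C(k)=k**4 + 6*k**3/5 + 2*k**2/5 - k/15 - 1/3.
Need (1)·f(k+1) − (1)·f(k) = k**4 + 6*k**3/5 + 2*k**2/5 - k/15 - 1/3.
From deg A=0, deg B=0, deg C=4: d=5.
Solving with deg f ≤ 5: f(k) = k*(3*k**4 - 3*k**3 - 2*k**2 + k - 4)/15.
Get s_k = R·t_k = k*(-3*k**4 + 3*k**3 + 2*k**2 - k + 4) with R(k) = B(k−1)f(k)/C(k) = k*(3*k**4 - 3*k**3 - 2*k**2 + k - 4)/(15*k**4 + 18*k**3 + 6*k**2 - k - 5).
Δs = -15*k**4 - 18*k**3 - 6*k**2 + k + 5, as required.
s_(n+1) = -3*n**5 - 12*n**4 - 16*n**3 - 7*n**2 + 5*n + 5 and s_(2) = -28, so S(n) = -3*n**5 - 12*n**4 - 16*n**3 - 7*n**2 + 5*n + 33.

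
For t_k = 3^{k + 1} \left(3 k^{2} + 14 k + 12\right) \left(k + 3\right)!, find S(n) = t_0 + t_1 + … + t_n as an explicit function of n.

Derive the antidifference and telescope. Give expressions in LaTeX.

S(n) = 3^{n + 2} \left(n + 1\right) \left(n + 4\right)!

Ratio r(k) = 3*(3*k**3 + 32*k**2 + 109*k + 116)/(3*k**2 + 14*k + 12).
Factor: A=3*k + 12; B=1; C=k**2 + 14*k/3 + 4.
Need (3*k + 12)·f(k+1) − (1)·f(k) = k**2 + 14*k/3 + 4.
deg f ≤ 1 (via 1,0,2).
Match coefficients ⇒ f(k) = k/3.
Then R = B(k−1)f/C = k/(3*k**2 + 14*k + 12), so s_k = R(k)·t_k = 3**(k + 1)*k*factorial(k + 3).
Check: Δs_k = 3**(k + 1)*(3*k**2 + 14*k + 12)*factorial(k + 3). ✓
Telescope: S(n) = s_(n+1) − s_(0) = 3**(n + 2)*(n + 1)*factorial(n + 4) − (0) = 3**(n + 2)*(n + 1)*factorial(n + 4).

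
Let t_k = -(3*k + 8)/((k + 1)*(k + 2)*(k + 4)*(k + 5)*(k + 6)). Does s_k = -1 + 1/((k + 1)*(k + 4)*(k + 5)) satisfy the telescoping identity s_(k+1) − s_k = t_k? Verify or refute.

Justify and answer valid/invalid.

s_(k+1) = -1 + 1/((k + 2)*(k + 5)*(k + 6))
s_(k+1) − s_k = ((k + 1)*(k + 4) - (k + 2)*(k + 6))/((k + 1)*(k + 2)*(k + 4)*(k + 5)*(k + 6))
(s_(k+1) − s_k) − t_k = 0

valid (s_(k+1) − s_k reduces to t_k)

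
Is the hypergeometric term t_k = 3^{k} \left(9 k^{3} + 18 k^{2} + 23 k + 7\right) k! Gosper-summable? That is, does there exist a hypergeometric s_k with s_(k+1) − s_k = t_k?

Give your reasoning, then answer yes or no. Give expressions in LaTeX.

Step 1: r(k) = 3*(9*k**4 + 54*k**3 + 131*k**2 + 143*k + 57)/(9*k**3 + 18*k**2 + 23*k + 7).
Gosper form: A/B · C(k+1)/C(k) with A=3*k + 3, B=1, C=k**3 + 2*k**2 + 23*k/9 + 7/9.
Solve (3*k + 3)·f(k+1) − (1)·f(k) = k**3 + 2*k**2 + 23*k/9 + 7/9.
Bound: deg f ≤ 2.
A polynomial solution: f(k) = (3*k**2 - 2*k + 2)/9.
Certificate R = B(k−1)f/C = (3*k**2 - 2*k + 2)/(9*k**3 + 18*k**2 + 23*k + 7) gives s_k = 3**k*(3*k**2 - 2*k + 2)*factorial(k).
s_(k+1) − s_k = 3**k*(9*k**3 + 18*k**2 + 23*k + 7)*factorial(k) = t_k.

Yes. s_k = 3^{k} \left(3 k^{2} - 2 k + 2\right) k!.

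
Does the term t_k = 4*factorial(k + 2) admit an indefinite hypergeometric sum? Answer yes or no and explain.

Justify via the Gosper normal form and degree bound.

Step 1: r(k) = k + 3.
Gosper form: A/B · C(k+1)/C(k) with A=k + 3, B=1, C=1.
Set up (k + 3)·f(k+1) − (1)·f(k) − (1) = 0.
Bound: deg f ≤ -1.
d = -1 < 0 ⇒ no nonzero polynomial f; not summable.

No — key equation has no polynomial f.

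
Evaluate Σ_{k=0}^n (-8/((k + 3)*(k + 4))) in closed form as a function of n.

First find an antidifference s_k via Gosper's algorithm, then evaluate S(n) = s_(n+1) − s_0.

S(n) = 8*(-n - 1)/(3*(n + 4))

Ratio r(k) = (k + 3)/(k + 5).
So A=k + 3 and B=k + 5, with C=1.
f must satisfy (k + 3)·f(k+1) − (k + 4)·f(k) = 1.
d = 1 from the (1,1,0) case.
Solving with deg f ≤ 1: f(k) = k/3.
Get s_k = R·t_k = -8*k/(3*k + 9) with R(k) = B(k−1)f(k)/C(k) = k*(k + 4)/3.
Δs = -8/(k**2 + 7*k + 12), as required.
Σ_(k=0)^n t_k = s_(n+1) − s_(0) = (8*(-n - 1)/(3*(n + 4))) − (0), i.e. 8*(-n - 1)/(3*(n + 4)).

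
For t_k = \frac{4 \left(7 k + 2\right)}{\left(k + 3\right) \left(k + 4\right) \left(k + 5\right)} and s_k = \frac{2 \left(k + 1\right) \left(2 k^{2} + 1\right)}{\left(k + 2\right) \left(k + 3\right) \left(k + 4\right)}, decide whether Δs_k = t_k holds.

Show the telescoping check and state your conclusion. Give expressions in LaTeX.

Invalid: residual \frac{2 \left(2 k^{2} - 10 k - 1\right)}{k^{4} + 14 k^{3} + 71 k^{2} + 154 k + 120} ≠ 0.

s_(k+1) = 2*(k + 2)*(2*(k + 1)**2 + 1)/((k + 3)*(k + 4)*(k + 5))
s_(k+1) − s_k = 2*(16*k**2 + 22*k + 7)/(k**4 + 14*k**3 + 71*k**2 + 154*k + 120)
(s_(k+1) − s_k) − t_k = 2*(2*k**2 - 10*k - 1)/(k**4 + 14*k**3 + 71*k**2 + 154*k + 120)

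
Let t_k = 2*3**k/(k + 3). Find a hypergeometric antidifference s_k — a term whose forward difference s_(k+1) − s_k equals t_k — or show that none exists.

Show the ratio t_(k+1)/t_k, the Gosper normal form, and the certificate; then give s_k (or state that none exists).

r(k) = 3*(k + 3)/(k + 4) after simplifying.
So A=3*k + 9 and B=k + 4, with C=1.
Set up (3*k + 9)·f(k+1) − (k + 3)·f(k) − (1) = 0.
Degrees (1,1,0) ⇒ d ≤ -1.
deg f ≤ -1 is impossible — no certificate.

not Gosper-summable; s_k does not exist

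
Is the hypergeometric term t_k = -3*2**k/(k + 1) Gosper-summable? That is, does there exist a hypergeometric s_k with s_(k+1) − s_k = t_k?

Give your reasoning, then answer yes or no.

No; the degree bound rules out any f.

t_(k+1)/t_k = 2*(k + 1)/(k + 2).
Take A(k)=2*k + 2, B(k)=k + 2, C(k)=1.
Set up (2*k + 2)·f(k+1) − (k + 1)·f(k) − (1) = 0.
From deg A=1, deg B=1, deg C=0: d=-1.
Negative degree bound (-1): no f exists, t_k not Gosper-summable.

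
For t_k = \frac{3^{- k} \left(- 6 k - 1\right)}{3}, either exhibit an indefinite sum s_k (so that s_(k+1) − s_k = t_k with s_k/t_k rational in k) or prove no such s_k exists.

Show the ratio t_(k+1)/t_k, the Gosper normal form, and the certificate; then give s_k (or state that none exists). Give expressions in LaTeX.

The ratio is (6*k + 7)/(3*(6*k + 1)).
A = 1/3, B = 1, C = k + 1/6.
Set up (1/3)·f(k+1) − (1)·f(k) − (k + 1/6) = 0.
d = 1 from the (0,0,1) case.
A polynomial solution: f(k) = -(3*k + 2)/2.
Then R = B(k−1)f/C = -3*(3*k + 2)/(6*k + 1), so s_k = R(k)·t_k = (3*k + 2)/3**k.
s_(k+1) − s_k = (-6*k - 1)/(3*3**k) = t_k.

s_k = 3^{- k} \left(3 k + 2\right)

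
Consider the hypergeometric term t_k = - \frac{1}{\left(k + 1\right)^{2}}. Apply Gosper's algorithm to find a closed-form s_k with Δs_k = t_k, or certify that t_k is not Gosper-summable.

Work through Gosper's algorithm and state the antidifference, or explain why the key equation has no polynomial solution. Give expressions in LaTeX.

no hypergeometric antidifference exists

t_(k+1)/t_k = (k + 1)**2/(k + 2)**2.
Normal form (A,B,C) = (k**2 + 2*k + 1, k**2 + 4*k + 4, 1).
Key eq: (k**2 + 2*k + 1)·f(k+1) = (k**2 + 2*k + 1)·f(k) + (1).
From deg A=2, deg B=2, deg C=0: d=0.
Generic f = c0 gives residual -1; -1 = 0 cannot hold, so t_k is not Gosper-summable.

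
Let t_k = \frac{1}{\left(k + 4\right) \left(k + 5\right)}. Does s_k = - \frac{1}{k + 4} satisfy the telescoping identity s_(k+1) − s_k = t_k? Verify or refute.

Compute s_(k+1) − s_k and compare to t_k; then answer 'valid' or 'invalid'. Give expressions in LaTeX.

s_(k+1) = -1/(k + 5)
s_(k+1) − s_k = 1/((k + 4)*(k + 5))
(s_(k+1) − s_k) − t_k = 0

Valid: the claim telescopes to t_k.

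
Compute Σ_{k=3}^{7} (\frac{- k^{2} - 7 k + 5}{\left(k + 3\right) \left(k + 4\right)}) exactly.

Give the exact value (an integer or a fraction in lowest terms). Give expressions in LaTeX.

t_(k+1)/t_k = (k + 3)*(7*k + (k + 1)**2 + 2)/((k + 5)*(k**2 + 7*k - 5)).
So A=k + 3 and B=k + 5, with C=k**2 + 7*k - 5.
Key eq: (k + 3)·f(k+1) = (k + 4)·f(k) + (k**2 + 7*k - 5).
deg f ≤ 2 (via 1,1,2).
Solving with deg f ≤ 2: f(k) = k*(3*k - 8)/3.
Certificate R = B(k−1)f/C = k*(k + 4)*(3*k - 8)/(3*(k**2 + 7*k - 5)) gives s_k = k*(8 - 3*k)/(3*(k + 3)).
Check: Δs_k = (-k**2 - 7*k + 5)/(k**2 + 7*k + 12). ✓
Σ_(k=3)^(7) t_k = s_(8) − s_(3) = -128/33 − (-1/6) = -245/66.

Σ = -245/66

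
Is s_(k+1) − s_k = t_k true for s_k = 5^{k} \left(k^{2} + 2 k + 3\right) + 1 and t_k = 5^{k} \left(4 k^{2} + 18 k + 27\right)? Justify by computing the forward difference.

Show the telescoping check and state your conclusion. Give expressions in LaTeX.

s_(k+1) = 5**(k + 1)*(2*k + (k + 1)**2 + 5) + 1
s_(k+1) − s_k = 5**k*(4*k**2 + 18*k + 27)
(s_(k+1) − s_k) − t_k = 0

Valid — Δs_k = t_k.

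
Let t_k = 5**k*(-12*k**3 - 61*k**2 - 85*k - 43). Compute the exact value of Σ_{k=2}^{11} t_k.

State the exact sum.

Σ = -1406738280200

Step 1: r(k) = 5*(12*k**3 + 97*k**2 + 243*k + 201)/(12*k**3 + 61*k**2 + 85*k + 43).
Factor: A=5; B=1; C=k**3 + 61*k**2/12 + 85*k/12 + 43/12.
Key eq: (5)·f(k+1) = (1)·f(k) + (k**3 + 61*k**2/12 + 85*k/12 + 43/12).
Bound: deg f ≤ 3.
Match coefficients ⇒ f(k) = (3*k**3 + 4*k**2 + 2)/12.
Certificate R = B(k−1)f/C = (3*k**3 + 4*k**2 + 2)/(12*k**3 + 61*k**2 + 85*k + 43) gives s_k = 5**k*(-3*k**3 - 4*k**2 - 2).
Verify: 5**k*(-12*k**3 - 61*k**2 - 85*k - 43) matches t_k.
Σ_(k=2)^(11) t_k = s_(12) − s_(2) = -1406738281250 − (-1050) = -1406738280200.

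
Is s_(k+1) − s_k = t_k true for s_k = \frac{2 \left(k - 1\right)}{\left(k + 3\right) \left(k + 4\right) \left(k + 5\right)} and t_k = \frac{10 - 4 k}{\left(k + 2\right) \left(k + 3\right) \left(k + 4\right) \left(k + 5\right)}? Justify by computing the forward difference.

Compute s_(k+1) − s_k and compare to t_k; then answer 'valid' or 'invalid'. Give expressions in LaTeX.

Invalid: residual \frac{18 \left(k - 2\right)}{k^{5} + 20 k^{4} + 155 k^{3} + 580 k^{2} + 1044 k + 720} ≠ 0.

s_(k+1) = 2*k/((k + 4)*(k + 5)*(k + 6))
s_(k+1) − s_k = 4*(3 - k)/(k**4 + 18*k**3 + 119*k**2 + 342*k + 360)
(s_(k+1) − s_k) − t_k = 18*(k - 2)/(k**5 + 20*k**4 + 155*k**3 + 580*k**2 + 1044*k + 720)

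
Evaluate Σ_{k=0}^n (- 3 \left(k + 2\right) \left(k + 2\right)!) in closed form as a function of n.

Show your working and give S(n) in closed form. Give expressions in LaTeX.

The ratio is (k + 3)**2/(k + 2).
Gosper form: A/B · C(k+1)/C(k) with A=k + 3, B=1, C=k + 2.
Set up (k + 3)·f(k+1) − (1)·f(k) − (k + 2) = 0.
d = 0 from the (1,0,1) case.
Solve for f: f(k) = 1 (degree 0 ≤ 0).
Then R = B(k−1)f/C = 1/(k + 2), so s_k = R(k)·t_k = -3*factorial(k + 2).
Check: Δs_k = -3*(k + 2)*factorial(k + 2). ✓
Telescope: S(n) = s_(n+1) − s_(0) = -3*factorial(n + 3) − (-6) = 6 - 3*factorial(n + 3).

S(n) = 6 - 3 \left(n + 3\right)!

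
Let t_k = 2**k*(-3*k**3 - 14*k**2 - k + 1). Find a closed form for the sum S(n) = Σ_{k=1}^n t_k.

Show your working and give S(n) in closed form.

Ratio r(k) = 2*(3*k**3 + 23*k**2 + 38*k + 17)/(3*k**3 + 14*k**2 + k - 1).
Factor: A=2; B=1; C=k**3 + 14*k**2/3 + k/3 - 1/3.
Solve (2)·f(k+1) − (1)·f(k) = k**3 + 14*k**2/3 + k/3 - 1/3.
Bound: deg f ≤ 3.
Solving with deg f ≤ 3: f(k) = (3*k**3 - 4*k**2 - k + 3)/3.
R(k) = B(k−1)·f(k)/C(k) = (3*k**3 - 4*k**2 - k + 3)/(3*k**3 + 14*k**2 + k - 1); s_k = R·t_k = 2**k*(-3*k**3 + 4*k**2 + k - 3).
Check: Δs_k = 2**k*(-3*k**3 - 14*k**2 - k + 1). ✓
Evaluate: s_(n+1) = 2**(n + 1)*(-3*n**3 - 5*n**2 - 1); subtract s_(1) = -2 ⇒ S(n) = -6*2**n*n**3 - 10*2**n*n**2 - 2*2**n + 2.

S(n) = -6*2**n*n**3 - 10*2**n*n**2 - 2*2**n + 2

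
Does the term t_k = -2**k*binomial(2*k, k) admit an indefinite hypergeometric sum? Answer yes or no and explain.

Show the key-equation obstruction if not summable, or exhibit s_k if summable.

No; the degree bound rules out any f.

Step 1: r(k) = 4*(2*k + 1)/(k + 1).
So A=8*k + 4 and B=k + 1, with C=1.
Need (8*k + 4)·f(k+1) − (k)·f(k) = 1.
Degrees (1,1,0) ⇒ d ≤ -1.
deg f ≤ -1 is impossible — no certificate.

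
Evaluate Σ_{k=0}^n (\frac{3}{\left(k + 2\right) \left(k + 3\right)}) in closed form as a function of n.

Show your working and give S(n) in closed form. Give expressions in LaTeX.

t_(k+1)/t_k = (k + 2)/(k + 4).
Gosper form: A/B · C(k+1)/C(k) with A=k + 2, B=k + 4, C=1.
Need (k + 2)·f(k+1) − (k + 3)·f(k) = 1.
Bound: deg f ≤ 1.
Solve for f: f(k) = k/2 (degree 1 ≤ 1).
R(k) = B(k−1)·f(k)/C(k) = k*(k + 3)/2; s_k = R·t_k = 3*k/(2*(k + 2)).
Check: Δs_k = 3/(k**2 + 5*k + 6). ✓
Σ_(k=0)^n t_k = s_(n+1) − s_(0) = (3*(n + 1)/(2*(n + 3))) − (0), i.e. 3*(n + 1)/(2*(n + 3)).

S(n) = \frac{3 \left(n + 1\right)}{2 \left(n + 3\right)}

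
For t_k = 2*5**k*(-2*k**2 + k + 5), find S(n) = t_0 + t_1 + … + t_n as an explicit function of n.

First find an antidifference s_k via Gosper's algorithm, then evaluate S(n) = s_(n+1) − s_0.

S(n) = 5**(n + 1)*(-n**2 + n + 2)

r(k) = 5*(2*k**2 + 3*k - 4)/(2*k**2 - k - 5) after simplifying.
Take A(k)=5, B(k)=1, C(k)=k**2 - k/2 - 5/2.
Need (5)·f(k+1) − (1)·f(k) = k**2 - k/2 - 5/2.
deg f ≤ 2 (via 0,0,2).
Solving with deg f ≤ 2: f(k) = k*(k - 3)/4.
R(k) = B(k−1)·f(k)/C(k) = k*(k - 3)/(2*(2*k**2 - k - 5)); s_k = R·t_k = 5**k*k*(3 - k).
Check: Δs_k = 2*5**k*(-2*k**2 + k + 5). ✓
Telescope: S(n) = s_(n+1) − s_(0) = 5**(n + 1)*(-n**2 + n + 2) − (0) = 5**(n + 1)*(-n**2 + n + 2).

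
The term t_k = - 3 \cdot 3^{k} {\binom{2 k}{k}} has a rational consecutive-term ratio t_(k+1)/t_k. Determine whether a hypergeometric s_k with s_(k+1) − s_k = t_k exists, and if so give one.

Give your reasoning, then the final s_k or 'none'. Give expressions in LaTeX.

not Gosper-summable; s_k does not exist

Ratio r(k) = 6*(2*k + 1)/(k + 1).
Normal form (A,B,C) = (12*k + 6, k + 1, 1).
Key eq: (12*k + 6)·f(k+1) = (k)·f(k) + (1).
d = -1 from the (1,1,0) case.
deg f ≤ -1 is impossible — no certificate.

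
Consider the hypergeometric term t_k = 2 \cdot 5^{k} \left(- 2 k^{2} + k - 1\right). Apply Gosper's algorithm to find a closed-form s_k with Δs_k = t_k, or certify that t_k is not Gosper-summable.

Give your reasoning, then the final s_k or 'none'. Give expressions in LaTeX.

s_k = 5^{k} \left(- k^{2} + 3 k - 3\right)

Compute t_(k+1)/t_k: get 5*(-k + 2*(k + 1)**2)/(2*k**2 - k + 1).
Gosper form: A/B · C(k+1)/C(k) with A=5, B=1, C=k**2 - k/2 + 1/2.
Key eq: (5)·f(k+1) = (1)·f(k) + (k**2 - k/2 + 1/2).
From deg A=0, deg B=0, deg C=2: d=2.
A polynomial solution: f(k) = (k**2 - 3*k + 3)/4.
Certificate R = B(k−1)f/C = (k**2 - 3*k + 3)/(2*(2*k**2 - k + 1)) gives s_k = 5**k*(-k**2 + 3*k - 3).
s_(k+1) − s_k = 2*5**k*(-2*k**2 + k - 1) = t_k.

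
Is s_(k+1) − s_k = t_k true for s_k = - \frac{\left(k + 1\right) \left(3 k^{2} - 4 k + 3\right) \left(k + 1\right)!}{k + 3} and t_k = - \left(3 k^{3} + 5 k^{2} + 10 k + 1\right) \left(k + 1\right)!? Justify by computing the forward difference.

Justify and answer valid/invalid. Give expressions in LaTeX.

s_(k+1) = -(k + 2)*(3*k**2 + 2*k + 2)*factorial(k + 2)/(k + 4)
s_(k+1) − s_k = -(3*k**5 + 20*k**4 + 53*k**3 + 87*k**2 + 57*k + 12)*factorial(k + 1)/((k + 3)*(k + 4))
(s_(k+1) − s_k) − t_k = 2*k*(3*k**3 + 14*k**2 + 22*k + 35)*factorial(k + 1)/((k + 3)*(k + 4))

Invalid: residual \frac{2 k \left(3 k^{3} + 14 k^{2} + 22 k + 35\right) \left(k + 1\right)!}{\left(k + 3\right) \left(k + 4\right)} ≠ 0.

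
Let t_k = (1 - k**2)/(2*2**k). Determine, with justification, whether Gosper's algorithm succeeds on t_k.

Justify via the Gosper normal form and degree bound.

Ratio r(k) = k*(k + 2)/(2*(k**2 - 1)).
Gosper form: A/B · C(k+1)/C(k) with A=1/2, B=1, C=k**2 - 1.
Set up (1/2)·f(k+1) − (1)·f(k) − (k**2 - 1) = 0.
deg f ≤ 2 (via 0,0,2).
Solve for f: f(k) = -2*(k**2 + 2*k + 2) (degree 2 ≤ 2).
Then R = B(k−1)f/C = -2*(k**2 + 2*k + 2)/((k - 1)*(k + 1)), so s_k = R(k)·t_k = (k**2 + 2*k + 2)/2**k.
Verify: (1 - k**2)/(2*2**k) matches t_k.

Yes. s_k = (k**2 + 2*k + 2)/2**k.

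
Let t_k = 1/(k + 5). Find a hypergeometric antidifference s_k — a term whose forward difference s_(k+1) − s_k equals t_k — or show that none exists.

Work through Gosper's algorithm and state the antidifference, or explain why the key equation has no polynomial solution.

not Gosper-summable; s_k does not exist

Ratio r(k) = (k + 5)/(k + 6).
Gosper form: A/B · C(k+1)/C(k) with A=k + 5, B=k + 6, C=1.
Set up (k + 5)·f(k+1) − (k + 5)·f(k) − (1) = 0.
Degrees (1,1,0) ⇒ d ≤ 0.
Write f(k) = c0. Then LHS − RHS = -1, requiring -1 = 0: contradictory. No certificate.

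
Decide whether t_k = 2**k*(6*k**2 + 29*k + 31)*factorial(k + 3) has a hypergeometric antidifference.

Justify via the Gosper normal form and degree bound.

Yes. s_k = 2**k*(3*k + 1)*factorial(k + 3).

The ratio is 2*(6*k**3 + 65*k**2 + 230*k + 264)/(6*k**2 + 29*k + 31).
Take A(k)=2*k + 8, B(k)=1, C(k)=k**2 + 29*k/6 + 31/6.
Key eq: (2*k + 8)·f(k+1) = (1)·f(k) + (k**2 + 29*k/6 + 31/6).
deg f ≤ 1 (via 1,0,2).
Match coefficients ⇒ f(k) = (3*k + 1)/6.
So s_k = (B(k−1)f/C)·t_k = ((3*k + 1)/(6*k**2 + 29*k + 31))·t_k = 2**k*(3*k + 1)*factorial(k + 3).
Check: Δs_k = 2**k*(6*k**2 + 29*k + 31)*factorial(k + 3). ✓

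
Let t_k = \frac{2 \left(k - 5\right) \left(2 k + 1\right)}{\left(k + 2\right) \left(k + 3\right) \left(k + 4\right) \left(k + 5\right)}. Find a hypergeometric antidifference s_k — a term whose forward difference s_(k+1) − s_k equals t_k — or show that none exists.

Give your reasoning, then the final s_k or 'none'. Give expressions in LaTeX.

s_k = \frac{k \left(- 4 k - 1\right)}{k^{3} + 9 k^{2} + 26 k + 24}

Step 1: r(k) = (k - 4)*(k + 2)*(2*k + 3)/((k - 5)*(k + 6)*(2*k + 1)).
Normal form (A,B,C) = (k + 2, k + 6, k**2 - 9*k/2 - 5/2).
f must satisfy (k + 2)·f(k+1) − (k + 5)·f(k) = k**2 - 9*k/2 - 5/2.
d = 3 from the (1,1,2) case.
Solving with deg f ≤ 3: f(k) = -k*(4*k + 1)/4.
Certificate R = B(k−1)f/C = -k*(k + 5)*(4*k + 1)/(2*(k - 5)*(2*k + 1)) gives s_k = k*(-4*k - 1)/(k**3 + 9*k**2 + 26*k + 24).
Check: Δs_k = 2*(2*k**2 - 9*k - 5)/(k**4 + 14*k**3 + 71*k**2 + 154*k + 120). ✓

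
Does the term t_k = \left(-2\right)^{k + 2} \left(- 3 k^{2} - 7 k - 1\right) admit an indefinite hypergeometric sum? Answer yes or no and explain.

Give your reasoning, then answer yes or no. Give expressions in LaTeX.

The ratio is 2*(-3*k**2 - 13*k - 11)/(3*k**2 + 7*k + 1).
Gosper form: A/B · C(k+1)/C(k) with A=-2, B=1, C=k**2 + 7*k/3 + 1/3.
Need (-2)·f(k+1) − (1)·f(k) = k**2 + 7*k/3 + 1/3.
d = 2 from the (0,0,2) case.
Coefficient equations give f(k) = -(k**2 + k - 1)/3.
R(k) = B(k−1)·f(k)/C(k) = -(k**2 + k - 1)/(3*k**2 + 7*k + 1); s_k = R·t_k = (-2)**(k + 2)*(k**2 + k - 1).
Δs = (-2)**(k + 2)*(-3*k**2 - 7*k - 1), as required.

Yes. s_k = \left(-2\right)^{k + 2} \left(k^{2} + k - 1\right).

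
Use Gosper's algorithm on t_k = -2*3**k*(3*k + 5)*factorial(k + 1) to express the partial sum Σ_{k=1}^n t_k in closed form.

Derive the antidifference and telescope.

S(n) = -6*3**n*factorial(n + 2) + 12

Step 1: r(k) = 3*(k + 2)*(3*k + 8)/(3*k + 5).
Gosper form: A/B · C(k+1)/C(k) with A=3*k + 6, B=1, C=k + 5/3.
Key eq: (3*k + 6)·f(k+1) = (1)·f(k) + (k + 5/3).
deg f ≤ 0 (via 1,0,1).
A polynomial solution: f(k) = 1/3.
R(k) = B(k−1)·f(k)/C(k) = 1/(3*k + 5); s_k = R·t_k = -2*3**k*factorial(k + 1).
Verify: -2*3**k*(3*k + 5)*factorial(k + 1) matches t_k.
Telescope: S(n) = s_(n+1) − s_(1) = -6*3**n*factorial(n + 2) − (-12) = -6*3**n*factorial(n + 2) + 12.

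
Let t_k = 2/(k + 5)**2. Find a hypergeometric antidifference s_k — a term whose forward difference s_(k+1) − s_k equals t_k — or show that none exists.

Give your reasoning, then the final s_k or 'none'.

Compute t_(k+1)/t_k: get (k + 5)**2/(k + 6)**2.
Gosper form: A/B · C(k+1)/C(k) with A=k**2 + 10*k + 25, B=k**2 + 12*k + 36, C=1.
Set up (k**2 + 10*k + 25)·f(k+1) − (k**2 + 10*k + 25)·f(k) − (1) = 0.
From deg A=2, deg B=2, deg C=0: d=0.
f = c0 ⇒ A·f(k+1) − B(k−1)·f(k) − C = -1. The system {-1 = 0} is inconsistent; no antidifference.

no hypergeometric antidifference exists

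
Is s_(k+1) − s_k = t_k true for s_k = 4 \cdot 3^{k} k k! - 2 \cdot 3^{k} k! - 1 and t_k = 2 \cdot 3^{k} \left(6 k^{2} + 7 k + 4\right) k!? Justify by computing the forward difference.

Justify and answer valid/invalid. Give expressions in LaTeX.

valid; difference matches t_k

s_(k+1) = 12*3**k*k**2*factorial(k) + 18*3**k*k*factorial(k) + 6*3**k*factorial(k) - 1
s_(k+1) − s_k = 2*3**k*(6*k**2 + 7*k + 4)*factorial(k)
(s_(k+1) − s_k) − t_k = 0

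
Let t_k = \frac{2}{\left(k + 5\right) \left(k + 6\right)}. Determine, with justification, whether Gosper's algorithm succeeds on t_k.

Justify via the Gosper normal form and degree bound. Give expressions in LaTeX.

Compute t_(k+1)/t_k: get (k + 5)/(k + 7).
So A=k + 5 and B=k + 7, with C=1.
Key eq: (k + 5)·f(k+1) = (k + 6)·f(k) + (1).
Degrees (1,1,0) ⇒ d ≤ 1.
Solving with deg f ≤ 1: f(k) = k/5.
Then R = B(k−1)f/C = k*(k + 6)/5, so s_k = R(k)·t_k = 2*k/(5*(k + 5)).
s_(k+1) − s_k = 2/(k**2 + 11*k + 30) = t_k.

Yes. s_k = \frac{2 k}{5 \left(k + 5\right)}.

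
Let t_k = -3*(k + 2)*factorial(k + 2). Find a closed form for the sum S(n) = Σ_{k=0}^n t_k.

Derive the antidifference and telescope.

S(n) = 6 - 3*factorial(n + 3)

Step 1: r(k) = (k + 3)**2/(k + 2).
Gosper form: A/B · C(k+1)/C(k) with A=k + 3, B=1, C=k + 2.
Need (k + 3)·f(k+1) − (1)·f(k) = k + 2.
From deg A=1, deg B=0, deg C=1: d=0.
Solve for f: f(k) = 1 (degree 0 ≤ 0).
So s_k = (B(k−1)f/C)·t_k = (1/(k + 2))·t_k = -3*factorial(k + 2).
Δs = -3*(k + 2)*factorial(k + 2), as required.
Telescope: S(n) = s_(n+1) − s_(0) = -3*factorial(n + 3) − (-6) = 6 - 3*factorial(n + 3).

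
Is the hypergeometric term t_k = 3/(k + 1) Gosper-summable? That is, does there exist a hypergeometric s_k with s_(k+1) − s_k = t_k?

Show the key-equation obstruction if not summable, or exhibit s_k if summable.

Step 1: r(k) = (k + 1)/(k + 2).
A = k + 1, B = k + 2, C = 1.
Key eq: (k + 1)·f(k+1) = (k + 1)·f(k) + (1).
Degrees (1,1,0) ⇒ d ≤ 0.
Generic f = c0 gives residual -1; -1 = 0 cannot hold, so t_k is not Gosper-summable.

No. Not Gosper-summable.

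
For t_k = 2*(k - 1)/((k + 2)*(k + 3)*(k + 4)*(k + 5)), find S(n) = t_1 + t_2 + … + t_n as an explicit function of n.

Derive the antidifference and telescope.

Compute t_(k+1)/t_k: get k*(k + 2)/((k - 1)*(k + 6)).
So A=k + 2 and B=k + 6, with C=k - 1.
Solve (k + 2)·f(k+1) − (k + 5)·f(k) = k - 1.
deg f ≤ 3 (via 1,1,1).
Coefficient equations give f(k) = -k/2.
Certificate R = B(k−1)f/C = -k*(k + 5)/(2*(k - 1)) gives s_k = -k/((k + 2)*(k + 3)*(k + 4)).
Verify: 2*(k - 1)/(k**4 + 14*k**3 + 71*k**2 + 154*k + 120) matches t_k.
Evaluate: s_(n+1) = (-n - 1)/(n**3 + 12*n**2 + 47*n + 60); subtract s_(1) = -1/60 ⇒ S(n) = n*(n**2 + 12*n - 13)/(60*(n**3 + 12*n**2 + 47*n + 60)).

S(n) = n*(n**2 + 12*n - 13)/(60*(n**3 + 12*n**2 + 47*n + 60))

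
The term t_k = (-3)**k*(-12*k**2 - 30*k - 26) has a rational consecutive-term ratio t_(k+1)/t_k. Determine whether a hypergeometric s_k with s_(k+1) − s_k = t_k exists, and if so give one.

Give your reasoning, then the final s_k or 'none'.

s_k = (-3)**k*(3*k**2 + 3*k + 2)

Ratio r(k) = 3*(-6*k**2 - 27*k - 34)/(6*k**2 + 15*k + 13).
So A=-3 and B=1, with C=k**2 + 5*k/2 + 13/6.
Set up (-3)·f(k+1) − (1)·f(k) − (k**2 + 5*k/2 + 13/6) = 0.
d = 2 from the (0,0,2) case.
Solve for f: f(k) = -(3*k**2 + 3*k + 2)/12 (degree 2 ≤ 2).
So s_k = (B(k−1)f/C)·t_k = (-(3*k**2 + 3*k + 2)/(2*(6*k**2 + 15*k + 13)))·t_k = (-3)**k*(3*k**2 + 3*k + 2).
Check: Δs_k = (-3)**k*(-12*k**2 - 30*k - 26). ✓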